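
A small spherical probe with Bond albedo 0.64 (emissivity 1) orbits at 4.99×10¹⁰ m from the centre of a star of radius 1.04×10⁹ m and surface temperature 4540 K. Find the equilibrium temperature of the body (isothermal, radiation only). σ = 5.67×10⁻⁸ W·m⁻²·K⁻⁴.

T ≈ 359 K

The star's surface emits σT_*⁴; at distance d the flux is S = σT_*⁴(R_*/d)².
S = 5.67×10⁻⁸·(4540)⁴·(1.04×10⁹/4.99×10¹⁰)² = 10460 W/m².
For an isothermal sphere T⁴ = (1−a)S/(4σ) = 1.661×10¹⁰ K⁴.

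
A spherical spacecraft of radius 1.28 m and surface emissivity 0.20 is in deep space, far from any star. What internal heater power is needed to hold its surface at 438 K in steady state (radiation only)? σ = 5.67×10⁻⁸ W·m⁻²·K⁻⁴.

P = εσ·4πr²·T⁴.
4πr² = 20.59 m²; T⁴ = 3.680×10¹⁰ K⁴.
P = 0.20·5.67×10⁻⁸·20.59·3.680×10¹⁰.

P ≈ 8590 W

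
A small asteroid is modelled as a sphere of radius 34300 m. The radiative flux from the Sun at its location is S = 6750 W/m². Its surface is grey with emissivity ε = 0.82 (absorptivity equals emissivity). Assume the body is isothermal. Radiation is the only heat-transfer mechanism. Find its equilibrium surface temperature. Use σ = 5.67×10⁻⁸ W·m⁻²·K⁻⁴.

T ≈ 415 K

At equilibrium, absorbed power = emitted power.
Absorbing cross-section = πr² = 3.696×10⁹ m²; emitting surface = 4πr² = 1.478×10¹⁰ m² (ratio 4).
εS·A_cross = εσ·A_surf·T⁴  ⇒  T⁴ = S/(4σ)   (ε cancels).
T⁴ = 6750/(4·5.67×10⁻⁸) = 2.976×10¹⁰ K⁴.
T = (2.976×10¹⁰)^(1/4).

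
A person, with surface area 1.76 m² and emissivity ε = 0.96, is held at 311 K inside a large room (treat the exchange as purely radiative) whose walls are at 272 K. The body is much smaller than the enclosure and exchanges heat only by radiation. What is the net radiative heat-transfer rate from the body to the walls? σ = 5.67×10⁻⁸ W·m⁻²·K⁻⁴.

For a small grey body in a large enclosure: P_net = εσA(T_body⁴ − T_wall⁴).
A = 1.76 m²; T_body⁴ − T_wall⁴ = 9.355×10⁹ − 5.474×10⁹ = 3.881×10⁹ K⁴.
|P_net| = 0.96·5.67×10⁻⁸·1.760·3.881×10⁹.

P_net ≈ 372 W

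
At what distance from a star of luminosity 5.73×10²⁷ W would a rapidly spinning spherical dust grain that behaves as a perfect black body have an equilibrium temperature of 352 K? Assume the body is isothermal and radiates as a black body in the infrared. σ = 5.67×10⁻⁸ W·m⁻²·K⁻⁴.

For an isothermal black-emitting sphere, (1−a)S·πr² = σ·4πr²·T⁴ ⇒ S = 4σT⁴/(1−a).
S = 4·5.67×10⁻⁸·(352)⁴/1.00 = 3482 W/m².
Flux falls as S = L/(4πd²), so d = √(L/(4πS)) = √(5.73×10²⁷/(4π·3482)).

d ≈ 3.62×10¹¹ m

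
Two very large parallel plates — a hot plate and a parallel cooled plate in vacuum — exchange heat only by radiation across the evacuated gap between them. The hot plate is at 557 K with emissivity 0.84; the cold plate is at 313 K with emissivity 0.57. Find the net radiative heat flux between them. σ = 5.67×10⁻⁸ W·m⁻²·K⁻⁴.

q ≈ 2530 W/m²

For two infinite grey parallel plates, q = σ(T₁⁴ − T₂⁴)/(1/ε₁ + 1/ε₂ − 1).
T₁⁴ − T₂⁴ = 9.625×10¹⁰ − 9.598×10⁹ = 8.666×10¹⁰ K⁴.
1/ε₁ + 1/ε₂ − 1 = 1.190 + 1.754 − 1 = 1.945.
q = 5.67×10⁻⁸ × 8.666×10¹⁰ / 1.945.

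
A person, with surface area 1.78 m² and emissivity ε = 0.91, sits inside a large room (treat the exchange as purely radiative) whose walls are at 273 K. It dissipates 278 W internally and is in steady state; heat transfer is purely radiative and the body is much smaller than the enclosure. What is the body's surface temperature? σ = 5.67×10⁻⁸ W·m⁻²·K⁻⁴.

T ≈ 304 K

For a small grey body in a large enclosure, net radiated power = εσA(T⁴ − T_w⁴).
Steady state: P = εσA(T⁴ − T_w⁴) with A = 1.78 m².
T⁴ = P/(εσA) + T_w⁴ = 278/(0.91·5.67×10⁻⁸·1.780) + (273)⁴
    = 3.027×10⁹ + 5.555×10⁹ = 8.581×10⁹ K⁴.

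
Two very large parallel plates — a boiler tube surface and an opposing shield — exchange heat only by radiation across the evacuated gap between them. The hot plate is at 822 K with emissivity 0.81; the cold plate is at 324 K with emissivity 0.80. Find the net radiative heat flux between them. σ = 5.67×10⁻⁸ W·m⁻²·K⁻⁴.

For two infinite grey parallel plates, q = σ(T₁⁴ − T₂⁴)/(1/ε₁ + 1/ε₂ − 1).
T₁⁴ − T₂⁴ = 4.565×10¹¹ − 1.102×10¹⁰ = 4.455×10¹¹ K⁴.
1/ε₁ + 1/ε₂ − 1 = 1.235 + 1.250 − 1 = 1.485.
q = 5.67×10⁻⁸ × 4.455×10¹¹ / 1.485.

q ≈ 17000 W/m²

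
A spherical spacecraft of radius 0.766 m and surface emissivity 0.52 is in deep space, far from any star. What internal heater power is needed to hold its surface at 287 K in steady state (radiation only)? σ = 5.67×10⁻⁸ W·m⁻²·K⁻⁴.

P = εσ·4πr²·T⁴.
4πr² = 7.373 m²; T⁴ = 6.785×10⁹ K⁴.
P = 0.52·5.67×10⁻⁸·7.373·6.785×10⁹.

P ≈ 1470 W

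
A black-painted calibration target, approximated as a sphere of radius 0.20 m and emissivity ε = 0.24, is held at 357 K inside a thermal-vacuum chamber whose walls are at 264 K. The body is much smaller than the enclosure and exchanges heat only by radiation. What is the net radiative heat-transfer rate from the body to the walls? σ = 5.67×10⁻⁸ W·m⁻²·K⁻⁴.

For a small grey body in a large enclosure: P_net = εσA(T_body⁴ − T_wall⁴).
A = 4πr² = 0.5027 m²; T_body⁴ − T_wall⁴ = 1.624×10¹⁰ − 4.858×10⁹ = 1.139×10¹⁰ K⁴.
|P_net| = 0.24·5.67×10⁻⁸·0.5027·1.139×10¹⁰.

P_net ≈ 77.9 W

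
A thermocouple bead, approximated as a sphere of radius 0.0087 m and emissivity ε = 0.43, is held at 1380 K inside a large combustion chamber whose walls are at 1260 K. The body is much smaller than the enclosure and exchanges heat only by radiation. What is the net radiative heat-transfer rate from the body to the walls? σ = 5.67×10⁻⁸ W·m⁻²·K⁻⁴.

For a small grey body in a large enclosure: P_net = εσA(T_body⁴ − T_wall⁴).
A = 4πr² = 9.511×10⁻⁴ m²; T_body⁴ − T_wall⁴ = 3.627×10¹² − 2.520×10¹² = 1.106×10¹² K⁴.
|P_net| = 0.43·5.67×10⁻⁸·9.511×10⁻⁴·1.106×10¹².

P_net ≈ 25.7 W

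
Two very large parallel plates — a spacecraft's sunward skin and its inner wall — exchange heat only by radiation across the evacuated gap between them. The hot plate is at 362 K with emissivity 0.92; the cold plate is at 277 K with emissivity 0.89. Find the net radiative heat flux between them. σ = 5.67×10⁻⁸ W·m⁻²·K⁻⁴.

For two infinite grey parallel plates, q = σ(T₁⁴ − T₂⁴)/(1/ε₁ + 1/ε₂ − 1).
T₁⁴ − T₂⁴ = 1.717×10¹⁰ − 5.887×10⁹ = 1.129×10¹⁰ K⁴.
1/ε₁ + 1/ε₂ − 1 = 1.087 + 1.124 − 1 = 1.211.
q = 5.67×10⁻⁸ × 1.129×10¹⁰ / 1.211.

q ≈ 529 W/m²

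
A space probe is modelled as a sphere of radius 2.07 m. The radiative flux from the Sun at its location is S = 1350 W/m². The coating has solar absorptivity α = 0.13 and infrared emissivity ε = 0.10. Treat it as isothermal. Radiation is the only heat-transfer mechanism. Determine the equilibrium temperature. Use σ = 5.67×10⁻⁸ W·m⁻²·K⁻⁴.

T ≈ 297 K

At equilibrium, absorbed power = emitted power.
Absorbing cross-section = πr² = 13.46 m²; emitting surface = 4πr² = 53.85 m² (ratio 4).
αS·A_cross = εσ·A_surf·T⁴  ⇒  T⁴ = αS/(ε·4σ).
T⁴ = 0.130·1350/(0.10·4·5.67×10⁻⁸) = 7.738×10⁹ K⁴.
T = (7.738×10⁹)^(1/4).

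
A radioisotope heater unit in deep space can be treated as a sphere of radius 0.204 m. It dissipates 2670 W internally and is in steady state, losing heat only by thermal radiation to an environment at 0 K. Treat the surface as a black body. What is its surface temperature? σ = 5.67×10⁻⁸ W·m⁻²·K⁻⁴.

Steady state: internal power = radiated power, P = εσA T⁴.
Radiating area A = 4πr² = 0.5230 m².
T⁴ = P/(εσA) = 2670/(1.0·5.67×10⁻⁸·0.5230) = 9.004×10¹⁰ K⁴.
T = (9.004×10¹⁰)^(1/4).

T ≈ 548 K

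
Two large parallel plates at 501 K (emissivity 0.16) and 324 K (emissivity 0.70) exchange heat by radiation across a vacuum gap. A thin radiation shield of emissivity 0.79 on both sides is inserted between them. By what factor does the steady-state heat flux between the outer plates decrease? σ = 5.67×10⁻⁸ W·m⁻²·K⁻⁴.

factor ≈ 1.23

Without shield: q₀ = σΔ(T⁴)/(1/ε₁+1/ε₂−1) with denominator 6.679.
With shield the two gaps are in series; the resistances add: (1/ε₁+1/ε_s−1)+(1/ε_s+1/ε₂−1) = 6.516+1.694 = 8.210.
Heat-flux ratio q₀/q = 8.210/6.679.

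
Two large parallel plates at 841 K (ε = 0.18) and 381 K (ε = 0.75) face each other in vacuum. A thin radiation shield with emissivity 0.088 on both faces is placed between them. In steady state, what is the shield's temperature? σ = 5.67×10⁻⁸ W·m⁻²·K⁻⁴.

T_s ≈ 688 K

In steady state the net flux on the hot side equals that on the cold side.
σ(T₁⁴−T_s⁴)/D₁ = σ(T_s⁴−T₂⁴)/D₂, with D₁ = 1/ε₁+1/ε_s−1 = 15.92, D₂ = 1/ε_s+1/ε₂−1 = 11.70.
Solve for T_s⁴: T_s⁴ = (D₂·T₁⁴ + D₁·T₂⁴)/(D₁+D₂) = 2.240×10¹¹ K⁴.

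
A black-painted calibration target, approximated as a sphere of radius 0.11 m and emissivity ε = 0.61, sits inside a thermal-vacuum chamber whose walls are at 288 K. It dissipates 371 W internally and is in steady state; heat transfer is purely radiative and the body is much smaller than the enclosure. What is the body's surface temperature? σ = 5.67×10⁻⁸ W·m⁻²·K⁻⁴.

For a small grey body in a large enclosure, net radiated power = εσA(T⁴ − T_w⁴).
Steady state: P = εσA(T⁴ − T_w⁴) with A = 4πr² = 0.1521 m².
T⁴ = P/(εσA) + T_w⁴ = 371/(0.61·5.67×10⁻⁸·0.1521) + (288)⁴
    = 7.054×10¹⁰ + 6.880×10⁹ = 7.742×10¹⁰ K⁴.

T ≈ 527 K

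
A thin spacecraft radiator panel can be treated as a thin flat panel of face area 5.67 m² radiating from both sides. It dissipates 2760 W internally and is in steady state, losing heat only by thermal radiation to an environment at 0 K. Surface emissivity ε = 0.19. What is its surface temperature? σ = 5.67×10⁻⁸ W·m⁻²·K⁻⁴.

T ≈ 388 K

Steady state: internal power = radiated power, P = εσA T⁴.
Radiating area A = 2·5.67 = 11.34 m².
T⁴ = P/(εσA) = 2760/(0.19·5.67×10⁻⁸·11.34) = 2.259×10¹⁰ K⁴.
T = (2.259×10¹⁰)^(1/4).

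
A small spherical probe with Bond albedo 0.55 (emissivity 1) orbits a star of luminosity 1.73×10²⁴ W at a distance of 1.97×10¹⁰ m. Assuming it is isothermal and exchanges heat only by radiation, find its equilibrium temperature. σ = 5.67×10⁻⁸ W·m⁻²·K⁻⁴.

T ≈ 163 K

First find the stellar flux at distance d: S = L/(4πd²) = 1.73×10²⁴/(4π·(1.97×10¹⁰)²) = 354.7 W/m².
For an isothermal sphere, absorbed (1−a)S·πr² = emitted σ·4πr²·T⁴, so T⁴ = (1−a)S/(4σ).
T⁴ = 0.450·354.7/(4·5.67×10⁻⁸) = 7.038×10⁸ K⁴.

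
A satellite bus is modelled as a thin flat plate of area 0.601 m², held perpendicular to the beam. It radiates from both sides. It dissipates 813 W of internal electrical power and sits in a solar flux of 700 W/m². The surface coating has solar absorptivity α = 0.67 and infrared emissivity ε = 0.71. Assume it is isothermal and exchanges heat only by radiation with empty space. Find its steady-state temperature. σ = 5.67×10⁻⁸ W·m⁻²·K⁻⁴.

T ≈ 388 K

At steady state, absorbed solar power + internal power = radiated power.
Absorbed: α·S·A_cross = 0.67·700·0.6010 = 281.9 W (cross-section A).
Total input = 281.9 + 813 = 1095 W.
Radiated: εσ·A_surf·T⁴ with A_surf = 2A = 1.202 m².
T⁴ = 1095/(0.71·5.67×10⁻⁸·1.202) = 2.263×10¹⁰ K⁴.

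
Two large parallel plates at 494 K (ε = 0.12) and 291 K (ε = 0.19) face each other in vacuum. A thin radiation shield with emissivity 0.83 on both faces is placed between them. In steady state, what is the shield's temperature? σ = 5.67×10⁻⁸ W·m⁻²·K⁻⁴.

T_s ≈ 408 K

In steady state the net flux on the hot side equals that on the cold side.
σ(T₁⁴−T_s⁴)/D₁ = σ(T_s⁴−T₂⁴)/D₂, with D₁ = 1/ε₁+1/ε_s−1 = 8.538, D₂ = 1/ε_s+1/ε₂−1 = 5.468.
Solve for T_s⁴: T_s⁴ = (D₂·T₁⁴ + D₁·T₂⁴)/(D₁+D₂) = 2.762×10¹⁰ K⁴.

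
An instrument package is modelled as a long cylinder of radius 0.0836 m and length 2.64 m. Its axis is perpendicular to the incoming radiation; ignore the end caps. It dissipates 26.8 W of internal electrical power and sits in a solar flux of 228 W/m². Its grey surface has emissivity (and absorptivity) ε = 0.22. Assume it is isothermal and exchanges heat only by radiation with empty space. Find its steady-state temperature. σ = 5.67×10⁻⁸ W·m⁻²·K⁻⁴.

At steady state, absorbed solar power + internal power = radiated power.
Absorbed: α·S·A_cross = 0.22·228·0.4414 = 22.14 W (cross-section 2rL).
Total input = 22.14 + 26.8 = 48.94 W.
Radiated: εσ·A_surf·T⁴ with A_surf = 2πrL = 1.387 m².
T⁴ = 48.94/(0.22·5.67×10⁻⁸·1.387) = 2.829×10⁹ K⁴.

T ≈ 231 K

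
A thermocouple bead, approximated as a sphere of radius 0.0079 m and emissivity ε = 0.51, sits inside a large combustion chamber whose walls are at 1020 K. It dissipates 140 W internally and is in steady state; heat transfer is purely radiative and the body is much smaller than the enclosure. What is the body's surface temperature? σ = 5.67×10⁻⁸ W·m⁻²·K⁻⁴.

For a small grey body in a large enclosure, net radiated power = εσA(T⁴ − T_w⁴).
Steady state: P = εσA(T⁴ − T_w⁴) with A = 4πr² = 7.843×10⁻⁴ m².
T⁴ = P/(εσA) + T_w⁴ = 140/(0.51·5.67×10⁻⁸·7.843×10⁻⁴) + (1020)⁴
    = 6.173×10¹² + 1.082×10¹² = 7.256×10¹² K⁴.

T ≈ 1640 K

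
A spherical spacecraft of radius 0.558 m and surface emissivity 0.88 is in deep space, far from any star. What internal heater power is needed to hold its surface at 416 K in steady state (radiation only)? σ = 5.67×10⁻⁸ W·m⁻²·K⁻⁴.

P ≈ 5850 W

P = εσ·4πr²·T⁴.
4πr² = 3.913 m²; T⁴ = 2.995×10¹⁰ K⁴.
P = 0.88·5.67×10⁻⁸·3.913·2.995×10¹⁰.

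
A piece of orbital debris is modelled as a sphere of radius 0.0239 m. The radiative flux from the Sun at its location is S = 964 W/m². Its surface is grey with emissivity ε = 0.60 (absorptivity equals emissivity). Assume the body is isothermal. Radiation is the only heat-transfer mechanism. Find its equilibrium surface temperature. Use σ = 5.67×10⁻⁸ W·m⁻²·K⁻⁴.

T ≈ 255 K

At equilibrium, absorbed power = emitted power.
Absorbing cross-section = πr² = 0.001795 m²; emitting surface = 4πr² = 0.007178 m² (ratio 4).
εS·A_cross = εσ·A_surf·T⁴  ⇒  T⁴ = S/(4σ)   (ε cancels).
T⁴ = 964/(4·5.67×10⁻⁸) = 4.250×10⁹ K⁴.
T = (4.250×10⁹)^(1/4).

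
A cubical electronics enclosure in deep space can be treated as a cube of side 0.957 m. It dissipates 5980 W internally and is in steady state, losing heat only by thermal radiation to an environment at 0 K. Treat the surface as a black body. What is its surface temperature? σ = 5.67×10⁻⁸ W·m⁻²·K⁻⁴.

Steady state: internal power = radiated power, P = εσA T⁴.
Radiating area A = 6L² = 5.495 m².
T⁴ = P/(εσA) = 5980/(1.0·5.67×10⁻⁸·5.495) = 1.919×10¹⁰ K⁴.
T = (1.919×10¹⁰)^(1/4).

T ≈ 372 K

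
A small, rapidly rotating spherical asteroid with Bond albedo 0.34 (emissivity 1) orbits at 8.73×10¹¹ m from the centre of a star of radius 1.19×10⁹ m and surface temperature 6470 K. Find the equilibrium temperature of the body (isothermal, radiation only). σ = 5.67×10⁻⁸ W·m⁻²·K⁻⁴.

The star's surface emits σT_*⁴; at distance d the flux is S = σT_*⁴(R_*/d)².
S = 5.67×10⁻⁸·(6470)⁴·(1.19×10⁹/8.73×10¹¹)² = 184.6 W/m².
For an isothermal sphere T⁴ = (1−a)S/(4σ) = 5.372×10⁸ K⁴.

T ≈ 152 K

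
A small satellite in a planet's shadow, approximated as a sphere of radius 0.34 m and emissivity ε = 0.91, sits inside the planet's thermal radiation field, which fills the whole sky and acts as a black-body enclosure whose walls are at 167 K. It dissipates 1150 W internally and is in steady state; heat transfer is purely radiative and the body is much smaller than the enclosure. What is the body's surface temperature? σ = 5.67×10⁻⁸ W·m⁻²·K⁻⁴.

For a small grey body in a large enclosure, net radiated power = εσA(T⁴ − T_w⁴).
Steady state: P = εσA(T⁴ − T_w⁴) with A = 4πr² = 1.453 m².
T⁴ = P/(εσA) + T_w⁴ = 1150/(0.91·5.67×10⁻⁸·1.453) + (167)⁴
    = 1.534×10¹⁰ + 7.778×10⁸ = 1.612×10¹⁰ K⁴.

T ≈ 356 K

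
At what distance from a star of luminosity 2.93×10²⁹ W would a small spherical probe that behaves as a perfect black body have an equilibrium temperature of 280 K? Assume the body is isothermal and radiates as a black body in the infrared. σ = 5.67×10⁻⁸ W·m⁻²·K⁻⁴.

For an isothermal black-emitting sphere, (1−a)S·πr² = σ·4πr²·T⁴ ⇒ S = 4σT⁴/(1−a).
S = 4·5.67×10⁻⁸·(280)⁴/1.00 = 1394 W/m².
Flux falls as S = L/(4πd²), so d = √(L/(4πS)) = √(2.93×10²⁹/(4π·1394)).

d ≈ 4.09×10¹² m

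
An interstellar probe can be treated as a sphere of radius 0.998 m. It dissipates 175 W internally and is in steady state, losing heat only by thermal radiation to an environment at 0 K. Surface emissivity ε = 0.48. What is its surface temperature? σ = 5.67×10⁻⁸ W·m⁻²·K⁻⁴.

T ≈ 151 K

Steady state: internal power = radiated power, P = εσA T⁴.
Radiating area A = 4πr² = 12.52 m².
T⁴ = P/(εσA) = 175/(0.48·5.67×10⁻⁸·12.52) = 5.137×10⁸ K⁴.
T = (5.137×10⁸)^(1/4).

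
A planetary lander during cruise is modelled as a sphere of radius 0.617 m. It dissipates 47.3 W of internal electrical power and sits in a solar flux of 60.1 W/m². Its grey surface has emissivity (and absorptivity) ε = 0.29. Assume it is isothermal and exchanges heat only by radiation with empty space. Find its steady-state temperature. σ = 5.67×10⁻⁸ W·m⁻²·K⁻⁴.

At steady state, absorbed solar power + internal power = radiated power.
Absorbed: α·S·A_cross = 0.29·60.1·1.196 = 20.84 W (cross-section πr²).
Total input = 20.84 + 47.3 = 68.14 W.
Radiated: εσ·A_surf·T⁴ with A_surf = 4πr² = 4.784 m².
T⁴ = 68.14/(0.29·5.67×10⁻⁸·4.784) = 8.663×10⁸ K⁴.

T ≈ 172 K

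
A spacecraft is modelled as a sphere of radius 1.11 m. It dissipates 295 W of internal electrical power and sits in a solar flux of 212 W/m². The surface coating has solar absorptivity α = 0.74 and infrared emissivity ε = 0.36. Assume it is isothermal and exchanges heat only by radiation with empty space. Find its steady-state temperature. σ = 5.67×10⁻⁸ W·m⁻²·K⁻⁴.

T ≈ 231 K

At steady state, absorbed solar power + internal power = radiated power.
Absorbed: α·S·A_cross = 0.74·212·3.871 = 607.2 W (cross-section πr²).
Total input = 607.2 + 295 = 902.2 W.
Radiated: εσ·A_surf·T⁴ with A_surf = 4πr² = 15.48 m².
T⁴ = 902.2/(0.36·5.67×10⁻⁸·15.48) = 2.855×10⁹ K⁴.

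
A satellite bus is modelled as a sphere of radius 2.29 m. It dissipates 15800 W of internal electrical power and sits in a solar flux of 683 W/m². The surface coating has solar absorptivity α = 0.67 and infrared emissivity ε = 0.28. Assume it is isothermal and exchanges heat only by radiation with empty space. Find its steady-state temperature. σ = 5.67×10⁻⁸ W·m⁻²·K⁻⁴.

At steady state, absorbed solar power + internal power = radiated power.
Absorbed: α·S·A_cross = 0.67·683·16.47 = 7539 W (cross-section πr²).
Total input = 7539 + 15800 = 23340 W.
Radiated: εσ·A_surf·T⁴ with A_surf = 4πr² = 65.90 m².
T⁴ = 23340/(0.28·5.67×10⁻⁸·65.90) = 2.231×10¹⁰ K⁴.

T ≈ 386 K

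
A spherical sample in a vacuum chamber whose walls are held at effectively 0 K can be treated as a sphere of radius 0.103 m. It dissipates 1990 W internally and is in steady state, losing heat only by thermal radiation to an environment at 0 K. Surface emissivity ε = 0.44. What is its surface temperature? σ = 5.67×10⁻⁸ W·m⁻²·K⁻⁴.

Steady state: internal power = radiated power, P = εσA T⁴.
Radiating area A = 4πr² = 0.1333 m².
T⁴ = P/(εσA) = 1990/(0.44·5.67×10⁻⁸·0.1333) = 5.983×10¹¹ K⁴.
T = (5.983×10¹¹)^(1/4).

T ≈ 879 K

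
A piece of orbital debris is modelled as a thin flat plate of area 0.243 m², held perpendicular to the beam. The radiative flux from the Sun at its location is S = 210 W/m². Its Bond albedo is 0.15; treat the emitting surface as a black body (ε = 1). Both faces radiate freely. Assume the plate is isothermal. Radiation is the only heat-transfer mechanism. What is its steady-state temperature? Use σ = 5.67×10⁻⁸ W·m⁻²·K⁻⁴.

T ≈ 199 K

At equilibrium, absorbed power = emitted power.
Absorbing cross-section = A = 0.2430 m²; emitting surface = 2A = 0.4860 m² (ratio 2).
(1−a)S·A_cross = εσ·A_surf·T⁴  ⇒  T⁴ = (1−a)S/(2σ).
T⁴ = 0.850·210/(2·5.67×10⁻⁸) = 1.574×10⁹ K⁴.
T = (1.574×10⁹)^(1/4).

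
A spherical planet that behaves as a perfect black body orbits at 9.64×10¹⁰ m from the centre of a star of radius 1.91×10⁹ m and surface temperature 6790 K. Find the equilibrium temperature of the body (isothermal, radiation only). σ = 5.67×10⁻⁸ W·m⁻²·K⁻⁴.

The star's surface emits σT_*⁴; at distance d the flux is S = σT_*⁴(R_*/d)².
S = 5.67×10⁻⁸·(6790)⁴·(1.91×10⁹/9.64×10¹⁰)² = 47310 W/m².
For an isothermal sphere T⁴ = (1−a)S/(4σ) = 2.086×10¹¹ K⁴.

T ≈ 676 K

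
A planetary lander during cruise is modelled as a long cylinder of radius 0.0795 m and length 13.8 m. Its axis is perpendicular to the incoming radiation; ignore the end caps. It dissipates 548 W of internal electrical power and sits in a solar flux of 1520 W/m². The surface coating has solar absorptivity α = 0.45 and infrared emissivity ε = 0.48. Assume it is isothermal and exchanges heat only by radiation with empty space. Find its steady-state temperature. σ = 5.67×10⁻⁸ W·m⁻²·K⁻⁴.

At steady state, absorbed solar power + internal power = radiated power.
Absorbed: α·S·A_cross = 0.45·1520·2.194 = 1501 W (cross-section 2rL).
Total input = 1501 + 548 = 2049 W.
Radiated: εσ·A_surf·T⁴ with A_surf = 2πrL = 6.893 m².
T⁴ = 2049/(0.48·5.67×10⁻⁸·6.893) = 1.092×10¹⁰ K⁴.

T ≈ 323 K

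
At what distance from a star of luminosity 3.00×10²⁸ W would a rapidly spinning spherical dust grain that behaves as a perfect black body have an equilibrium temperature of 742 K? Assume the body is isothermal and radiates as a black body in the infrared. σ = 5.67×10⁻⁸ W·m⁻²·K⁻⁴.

d ≈ 1.86×10¹¹ m

For an isothermal black-emitting sphere, (1−a)S·πr² = σ·4πr²·T⁴ ⇒ S = 4σT⁴/(1−a).
S = 4·5.67×10⁻⁸·(742)⁴/1.00 = 68750 W/m².
Flux falls as S = L/(4πd²), so d = √(L/(4πS)) = √(3.00×10²⁸/(4π·68750)).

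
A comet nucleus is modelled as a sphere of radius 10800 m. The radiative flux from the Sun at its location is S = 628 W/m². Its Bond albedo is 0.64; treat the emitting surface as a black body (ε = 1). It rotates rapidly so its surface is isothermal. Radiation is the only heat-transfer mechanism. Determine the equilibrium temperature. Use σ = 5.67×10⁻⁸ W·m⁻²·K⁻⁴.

At equilibrium, absorbed power = emitted power.
Absorbing cross-section = πr² = 3.664×10⁸ m²; emitting surface = 4πr² = 1.466×10⁹ m² (ratio 4).
(1−a)S·A_cross = εσ·A_surf·T⁴  ⇒  T⁴ = (1−a)S/(4σ).
T⁴ = 0.360·628/(4·5.67×10⁻⁸) = 9.968×10⁸ K⁴.
T = (9.968×10⁸)^(1/4).

T ≈ 178 K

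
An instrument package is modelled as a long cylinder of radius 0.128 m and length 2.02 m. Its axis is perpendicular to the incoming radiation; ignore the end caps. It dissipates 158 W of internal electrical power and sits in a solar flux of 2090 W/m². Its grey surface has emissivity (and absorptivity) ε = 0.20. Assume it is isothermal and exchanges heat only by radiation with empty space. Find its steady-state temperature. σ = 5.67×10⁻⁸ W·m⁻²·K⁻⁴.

At steady state, absorbed solar power + internal power = radiated power.
Absorbed: α·S·A_cross = 0.20·2090·0.5171 = 216.2 W (cross-section 2rL).
Total input = 216.2 + 158 = 374.2 W.
Radiated: εσ·A_surf·T⁴ with A_surf = 2πrL = 1.625 m².
T⁴ = 374.2/(0.20·5.67×10⁻⁸·1.625) = 2.031×10¹⁰ K⁴.

T ≈ 378 K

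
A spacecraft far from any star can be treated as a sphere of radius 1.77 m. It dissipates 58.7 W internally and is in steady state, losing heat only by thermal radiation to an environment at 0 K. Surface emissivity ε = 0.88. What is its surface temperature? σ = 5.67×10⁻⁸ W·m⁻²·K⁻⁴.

Steady state: internal power = radiated power, P = εσA T⁴.
Radiating area A = 4πr² = 39.37 m².
T⁴ = P/(εσA) = 58.7/(0.88·5.67×10⁻⁸·39.37) = 2.988×10⁷ K⁴.
T = (2.988×10⁷)^(1/4).

T ≈ 73.9 K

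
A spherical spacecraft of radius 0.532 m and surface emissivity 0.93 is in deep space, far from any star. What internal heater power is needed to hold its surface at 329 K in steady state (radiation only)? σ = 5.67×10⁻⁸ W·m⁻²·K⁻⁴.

P = εσ·4πr²·T⁴.
4πr² = 3.557 m²; T⁴ = 1.172×10¹⁰ K⁴.
P = 0.93·5.67×10⁻⁸·3.557·1.172×10¹⁰.

P ≈ 2200 W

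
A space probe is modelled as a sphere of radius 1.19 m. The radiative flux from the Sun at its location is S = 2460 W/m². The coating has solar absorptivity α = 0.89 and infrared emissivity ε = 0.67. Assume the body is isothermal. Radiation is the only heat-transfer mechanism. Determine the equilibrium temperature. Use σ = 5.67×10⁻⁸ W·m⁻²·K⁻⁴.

T ≈ 346 K

At equilibrium, absorbed power = emitted power.
Absorbing cross-section = πr² = 4.449 m²; emitting surface = 4πr² = 17.80 m² (ratio 4).
αS·A_cross = εσ·A_surf·T⁴  ⇒  T⁴ = αS/(ε·4σ).
T⁴ = 0.890·2460/(0.67·4·5.67×10⁻⁸) = 1.441×10¹⁰ K⁴.
T = (1.441×10¹⁰)^(1/4).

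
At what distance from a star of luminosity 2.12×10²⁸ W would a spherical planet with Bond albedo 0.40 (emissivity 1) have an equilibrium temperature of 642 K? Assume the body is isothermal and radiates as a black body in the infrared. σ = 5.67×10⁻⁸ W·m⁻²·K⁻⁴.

d ≈ 1.62×10¹¹ m

For an isothermal black-emitting sphere, (1−a)S·πr² = σ·4πr²·T⁴ ⇒ S = 4σT⁴/(1−a).
S = 4·5.67×10⁻⁸·(642)⁴/0.600 = 64210 W/m².
Flux falls as S = L/(4πd²), so d = √(L/(4πS)) = √(2.12×10²⁸/(4π·64210)).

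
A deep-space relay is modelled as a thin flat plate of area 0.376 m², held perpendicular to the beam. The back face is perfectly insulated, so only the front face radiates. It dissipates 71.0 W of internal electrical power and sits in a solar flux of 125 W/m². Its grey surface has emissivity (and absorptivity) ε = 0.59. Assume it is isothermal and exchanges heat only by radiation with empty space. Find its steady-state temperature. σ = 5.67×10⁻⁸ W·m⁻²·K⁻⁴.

At steady state, absorbed solar power + internal power = radiated power.
Absorbed: α·S·A_cross = 0.59·125·0.3760 = 27.73 W (cross-section A).
Total input = 27.73 + 71.0 = 98.73 W.
Radiated: εσ·A_surf·T⁴ with A_surf = A = 0.3760 m².
T⁴ = 98.73/(0.59·5.67×10⁻⁸·0.3760) = 7.849×10⁹ K⁴.

T ≈ 298 K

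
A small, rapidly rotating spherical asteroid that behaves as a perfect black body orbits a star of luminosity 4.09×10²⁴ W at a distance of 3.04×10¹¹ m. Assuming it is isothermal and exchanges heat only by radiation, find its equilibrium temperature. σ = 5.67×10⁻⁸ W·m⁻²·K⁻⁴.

First find the stellar flux at distance d: S = L/(4πd²) = 4.09×10²⁴/(4π·(3.04×10¹¹)²) = 3.522 W/m².
For an isothermal sphere, absorbed (1−a)S·πr² = emitted σ·4πr²·T⁴, so T⁴ = (1−a)S/(4σ).
T⁴ = 1.00·3.522/(4·5.67×10⁻⁸) = 1.553×10⁷ K⁴.

T ≈ 62.8 K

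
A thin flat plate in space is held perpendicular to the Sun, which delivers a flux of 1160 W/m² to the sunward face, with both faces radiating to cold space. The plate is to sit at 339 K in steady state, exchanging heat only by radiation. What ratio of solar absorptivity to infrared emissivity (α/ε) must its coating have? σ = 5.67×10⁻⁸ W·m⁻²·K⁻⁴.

Balance: αS·A = εσ·2A·T⁴ ⇒ α/ε = 2σT⁴/S.
α/ε = 2·5.67×10⁻⁸·(339)⁴/1160 = 2·5.67×10⁻⁸·1.321×10¹⁰/1160.

α/ε ≈ 1.29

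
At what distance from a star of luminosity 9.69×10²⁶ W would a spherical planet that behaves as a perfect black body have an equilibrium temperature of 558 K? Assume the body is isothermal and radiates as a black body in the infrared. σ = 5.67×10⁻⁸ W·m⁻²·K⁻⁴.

d ≈ 5.92×10¹⁰ m

For an isothermal black-emitting sphere, (1−a)S·πr² = σ·4πr²·T⁴ ⇒ S = 4σT⁴/(1−a).
S = 4·5.67×10⁻⁸·(558)⁴/1.00 = 21990 W/m².
Flux falls as S = L/(4πd²), so d = √(L/(4πS)) = √(9.69×10²⁶/(4π·21990)).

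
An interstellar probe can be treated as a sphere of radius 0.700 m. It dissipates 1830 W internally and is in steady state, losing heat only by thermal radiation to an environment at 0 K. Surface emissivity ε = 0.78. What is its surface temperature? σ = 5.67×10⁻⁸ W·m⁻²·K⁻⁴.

Steady state: internal power = radiated power, P = εσA T⁴.
Radiating area A = 4πr² = 6.158 m².
T⁴ = P/(εσA) = 1830/(0.78·5.67×10⁻⁸·6.158) = 6.720×10⁹ K⁴.
T = (6.720×10⁹)^(1/4).

T ≈ 286 K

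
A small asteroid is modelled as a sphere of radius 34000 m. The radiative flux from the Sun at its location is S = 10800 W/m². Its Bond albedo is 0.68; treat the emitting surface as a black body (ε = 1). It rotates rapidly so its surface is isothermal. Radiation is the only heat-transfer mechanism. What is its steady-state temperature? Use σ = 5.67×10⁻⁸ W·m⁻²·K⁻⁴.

T ≈ 351 K

At equilibrium, absorbed power = emitted power.
Absorbing cross-section = πr² = 3.632×10⁹ m²; emitting surface = 4πr² = 1.453×10¹⁰ m² (ratio 4).
(1−a)S·A_cross = εσ·A_surf·T⁴  ⇒  T⁴ = (1−a)S/(4σ).
T⁴ = 0.320·10800/(4·5.67×10⁻⁸) = 1.524×10¹⁰ K⁴.
T = (1.524×10¹⁰)^(1/4).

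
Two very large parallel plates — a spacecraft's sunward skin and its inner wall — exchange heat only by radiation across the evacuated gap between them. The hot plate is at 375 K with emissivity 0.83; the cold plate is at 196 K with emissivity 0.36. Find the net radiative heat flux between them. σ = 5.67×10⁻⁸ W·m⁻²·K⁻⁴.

For two infinite grey parallel plates, q = σ(T₁⁴ − T₂⁴)/(1/ε₁ + 1/ε₂ − 1).
T₁⁴ − T₂⁴ = 1.978×10¹⁰ − 1.476×10⁹ = 1.830×10¹⁰ K⁴.
1/ε₁ + 1/ε₂ − 1 = 1.205 + 2.778 − 1 = 2.983.
q = 5.67×10⁻⁸ × 1.830×10¹⁰ / 2.983.

q ≈ 348 W/m²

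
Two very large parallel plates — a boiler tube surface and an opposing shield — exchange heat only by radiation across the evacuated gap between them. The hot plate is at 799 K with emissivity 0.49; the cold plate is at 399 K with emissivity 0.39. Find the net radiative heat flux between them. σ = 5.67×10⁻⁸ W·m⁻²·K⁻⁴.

q ≈ 6010 W/m²

For two infinite grey parallel plates, q = σ(T₁⁴ − T₂⁴)/(1/ε₁ + 1/ε₂ − 1).
T₁⁴ − T₂⁴ = 4.076×10¹¹ − 2.534×10¹⁰ = 3.822×10¹¹ K⁴.
1/ε₁ + 1/ε₂ − 1 = 2.041 + 2.564 − 1 = 3.605.
q = 5.67×10⁻⁸ × 3.822×10¹¹ / 3.605.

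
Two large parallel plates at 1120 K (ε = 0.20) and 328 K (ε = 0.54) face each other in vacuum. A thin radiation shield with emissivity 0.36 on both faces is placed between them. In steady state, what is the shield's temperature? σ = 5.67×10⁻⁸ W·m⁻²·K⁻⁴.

In steady state the net flux on the hot side equals that on the cold side.
σ(T₁⁴−T_s⁴)/D₁ = σ(T_s⁴−T₂⁴)/D₂, with D₁ = 1/ε₁+1/ε_s−1 = 6.778, D₂ = 1/ε_s+1/ε₂−1 = 3.630.
Solve for T_s⁴: T_s⁴ = (D₂·T₁⁴ + D₁·T₂⁴)/(D₁+D₂) = 5.563×10¹¹ K⁴.

T_s ≈ 864 K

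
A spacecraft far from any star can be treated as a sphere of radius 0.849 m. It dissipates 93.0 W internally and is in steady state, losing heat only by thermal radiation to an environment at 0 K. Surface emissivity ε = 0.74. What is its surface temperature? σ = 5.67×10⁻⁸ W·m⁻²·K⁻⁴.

Steady state: internal power = radiated power, P = εσA T⁴.
Radiating area A = 4πr² = 9.058 m².
T⁴ = P/(εσA) = 93.0/(0.74·5.67×10⁻⁸·9.058) = 2.447×10⁸ K⁴.
T = (2.447×10⁸)^(1/4).

T ≈ 125 K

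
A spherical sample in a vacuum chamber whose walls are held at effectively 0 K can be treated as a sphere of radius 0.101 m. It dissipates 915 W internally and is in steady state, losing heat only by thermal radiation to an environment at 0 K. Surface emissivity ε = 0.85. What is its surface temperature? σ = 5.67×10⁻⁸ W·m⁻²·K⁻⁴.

Steady state: internal power = radiated power, P = εσA T⁴.
Radiating area A = 4πr² = 0.1282 m².
T⁴ = P/(εσA) = 915/(0.85·5.67×10⁻⁸·0.1282) = 1.481×10¹¹ K⁴.
T = (1.481×10¹¹)^(1/4).

T ≈ 620 K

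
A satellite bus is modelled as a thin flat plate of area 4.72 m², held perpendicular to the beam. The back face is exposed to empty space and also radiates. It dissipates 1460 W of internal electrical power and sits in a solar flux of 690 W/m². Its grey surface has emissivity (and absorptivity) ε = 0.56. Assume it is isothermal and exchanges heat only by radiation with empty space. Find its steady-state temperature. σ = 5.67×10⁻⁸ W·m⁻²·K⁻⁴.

T ≈ 324 K

At steady state, absorbed solar power + internal power = radiated power.
Absorbed: α·S·A_cross = 0.56·690·4.720 = 1824 W (cross-section A).
Total input = 1824 + 1460 = 3284 W.
Radiated: εσ·A_surf·T⁴ with A_surf = 2A = 9.440 m².
T⁴ = 3284/(0.56·5.67×10⁻⁸·9.440) = 1.096×10¹⁰ K⁴.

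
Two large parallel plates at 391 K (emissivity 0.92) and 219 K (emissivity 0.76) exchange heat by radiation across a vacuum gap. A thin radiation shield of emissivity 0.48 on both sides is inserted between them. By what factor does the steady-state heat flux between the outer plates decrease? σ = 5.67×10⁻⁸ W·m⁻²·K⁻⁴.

factor ≈ 3.26

Without shield: q₀ = σΔ(T⁴)/(1/ε₁+1/ε₂−1) with denominator 1.403.
With shield the two gaps are in series; the resistances add: (1/ε₁+1/ε_s−1)+(1/ε_s+1/ε₂−1) = 2.170+2.399 = 4.569.
Heat-flux ratio q₀/q = 4.569/1.403.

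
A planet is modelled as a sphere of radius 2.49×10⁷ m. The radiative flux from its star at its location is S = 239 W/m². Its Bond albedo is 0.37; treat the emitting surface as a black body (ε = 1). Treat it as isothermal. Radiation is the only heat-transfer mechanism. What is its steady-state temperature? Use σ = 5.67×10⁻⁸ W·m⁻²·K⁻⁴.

T ≈ 161 K

At equilibrium, absorbed power = emitted power.
Absorbing cross-section = πr² = 1.948×10¹⁵ m²; emitting surface = 4πr² = 7.791×10¹⁵ m² (ratio 4).
(1−a)S·A_cross = εσ·A_surf·T⁴  ⇒  T⁴ = (1−a)S/(4σ).
T⁴ = 0.630·239/(4·5.67×10⁻⁸) = 6.639×10⁸ K⁴.
T = (6.639×10⁸)^(1/4).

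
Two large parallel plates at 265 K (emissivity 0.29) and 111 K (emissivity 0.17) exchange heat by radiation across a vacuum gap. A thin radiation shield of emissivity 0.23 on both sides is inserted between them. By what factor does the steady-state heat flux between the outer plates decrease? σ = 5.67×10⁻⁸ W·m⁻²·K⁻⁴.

factor ≈ 1.92

Without shield: q₀ = σΔ(T⁴)/(1/ε₁+1/ε₂−1) with denominator 8.331.
With shield the two gaps are in series; the resistances add: (1/ε₁+1/ε_s−1)+(1/ε_s+1/ε₂−1) = 6.796+9.230 = 16.03.
Heat-flux ratio q₀/q = 16.03/8.331.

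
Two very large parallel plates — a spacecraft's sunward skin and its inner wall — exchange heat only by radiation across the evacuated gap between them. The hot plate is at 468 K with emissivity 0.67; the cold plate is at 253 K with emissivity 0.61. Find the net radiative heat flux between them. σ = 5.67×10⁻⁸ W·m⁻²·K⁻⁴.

q ≈ 1170 W/m²

For two infinite grey parallel plates, q = σ(T₁⁴ − T₂⁴)/(1/ε₁ + 1/ε₂ − 1).
T₁⁴ − T₂⁴ = 4.797×10¹⁰ − 4.097×10⁹ = 4.387×10¹⁰ K⁴.
1/ε₁ + 1/ε₂ − 1 = 1.493 + 1.639 − 1 = 2.132.
q = 5.67×10⁻⁸ × 4.387×10¹⁰ / 2.132.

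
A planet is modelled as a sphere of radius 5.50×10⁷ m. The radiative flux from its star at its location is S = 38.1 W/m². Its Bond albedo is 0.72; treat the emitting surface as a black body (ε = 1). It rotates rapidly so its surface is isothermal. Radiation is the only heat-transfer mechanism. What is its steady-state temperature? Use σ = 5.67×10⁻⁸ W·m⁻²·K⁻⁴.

T ≈ 82.8 K

At equilibrium, absorbed power = emitted power.
Absorbing cross-section = πr² = 9.503×10¹⁵ m²; emitting surface = 4πr² = 3.801×10¹⁶ m² (ratio 4).
(1−a)S·A_cross = εσ·A_surf·T⁴  ⇒  T⁴ = (1−a)S/(4σ).
T⁴ = 0.280·38.1/(4·5.67×10⁻⁸) = 4.704×10⁷ K⁴.
T = (4.704×10⁷)^(1/4).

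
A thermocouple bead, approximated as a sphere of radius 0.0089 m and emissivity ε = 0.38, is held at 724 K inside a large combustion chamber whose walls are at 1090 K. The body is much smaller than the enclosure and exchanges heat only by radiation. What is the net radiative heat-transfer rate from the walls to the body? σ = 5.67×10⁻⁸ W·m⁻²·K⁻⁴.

P_net ≈ 24.4 W

For a small grey body in a large enclosure: P_net = εσA(T_body⁴ − T_wall⁴).
A = 4πr² = 9.954×10⁻⁴ m²; T_body⁴ − T_wall⁴ = 2.748×10¹¹ − 1.412×10¹² = -1.137×10¹² K⁴.
|P_net| = 0.38·5.67×10⁻⁸·9.954×10⁻⁴·1.137×10¹².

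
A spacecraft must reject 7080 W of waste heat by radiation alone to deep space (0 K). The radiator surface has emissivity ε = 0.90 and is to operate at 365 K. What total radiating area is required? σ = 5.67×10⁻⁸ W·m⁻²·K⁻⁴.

P = εσA T⁴ ⇒ A = P/(εσT⁴).
T⁴ = 1.775×10¹⁰ K⁴.
A = 7080/(0.90 × 5.67×10⁻⁸ × 1.775×10¹⁰).

A ≈ 7.82 m²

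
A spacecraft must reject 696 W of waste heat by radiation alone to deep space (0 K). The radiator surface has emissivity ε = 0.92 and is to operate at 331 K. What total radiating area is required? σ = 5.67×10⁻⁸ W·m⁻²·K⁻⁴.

P = εσA T⁴ ⇒ A = P/(εσT⁴).
T⁴ = 1.200×10¹⁰ K⁴.
A = 696/(0.92 × 5.67×10⁻⁸ × 1.200×10¹⁰).

A ≈ 1.11 m²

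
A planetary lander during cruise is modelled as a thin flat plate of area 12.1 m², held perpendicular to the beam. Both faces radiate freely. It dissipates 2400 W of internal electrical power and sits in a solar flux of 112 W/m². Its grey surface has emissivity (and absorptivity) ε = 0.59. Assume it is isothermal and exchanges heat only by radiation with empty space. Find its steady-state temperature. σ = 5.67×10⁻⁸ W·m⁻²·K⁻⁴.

T ≈ 251 K

At steady state, absorbed solar power + internal power = radiated power.
Absorbed: α·S·A_cross = 0.59·112·12.10 = 799.6 W (cross-section A).
Total input = 799.6 + 2400 = 3200 W.
Radiated: εσ·A_surf·T⁴ with A_surf = 2A = 24.20 m².
T⁴ = 3200/(0.59·5.67×10⁻⁸·24.20) = 3.952×10⁹ K⁴.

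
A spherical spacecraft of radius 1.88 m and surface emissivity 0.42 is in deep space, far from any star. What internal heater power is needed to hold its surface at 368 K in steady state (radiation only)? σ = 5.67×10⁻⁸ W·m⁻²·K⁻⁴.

P ≈ 19400 W

P = εσ·4πr²·T⁴.
4πr² = 44.41 m²; T⁴ = 1.834×10¹⁰ K⁴.
P = 0.42·5.67×10⁻⁸·44.41·1.834×10¹⁰.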